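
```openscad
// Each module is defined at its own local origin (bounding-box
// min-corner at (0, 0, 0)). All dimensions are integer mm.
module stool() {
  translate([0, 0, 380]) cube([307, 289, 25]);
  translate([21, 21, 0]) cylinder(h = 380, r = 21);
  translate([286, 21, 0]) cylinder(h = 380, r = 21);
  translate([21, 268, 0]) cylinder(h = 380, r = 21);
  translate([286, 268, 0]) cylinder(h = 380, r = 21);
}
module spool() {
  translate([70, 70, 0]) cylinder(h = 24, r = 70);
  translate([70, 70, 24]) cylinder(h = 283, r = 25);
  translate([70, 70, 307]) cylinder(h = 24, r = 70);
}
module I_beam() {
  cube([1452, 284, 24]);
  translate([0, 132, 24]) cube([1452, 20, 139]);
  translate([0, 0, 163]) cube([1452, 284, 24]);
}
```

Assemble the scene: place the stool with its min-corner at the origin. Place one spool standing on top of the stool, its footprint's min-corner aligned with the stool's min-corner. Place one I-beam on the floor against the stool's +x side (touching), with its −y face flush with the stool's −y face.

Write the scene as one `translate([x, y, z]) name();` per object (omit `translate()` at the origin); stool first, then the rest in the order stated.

stool();
translate([0, 0, 405]) spool();
translate([307, 0, 0]) I_beam();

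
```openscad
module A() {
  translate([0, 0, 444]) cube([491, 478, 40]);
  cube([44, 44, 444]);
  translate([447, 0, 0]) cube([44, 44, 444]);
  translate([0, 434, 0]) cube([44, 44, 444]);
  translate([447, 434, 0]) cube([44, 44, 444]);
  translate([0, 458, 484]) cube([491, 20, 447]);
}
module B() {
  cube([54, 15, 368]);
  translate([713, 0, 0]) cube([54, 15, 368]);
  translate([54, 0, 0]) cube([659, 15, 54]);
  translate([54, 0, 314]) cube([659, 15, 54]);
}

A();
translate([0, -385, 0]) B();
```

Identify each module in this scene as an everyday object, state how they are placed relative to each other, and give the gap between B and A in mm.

The picture frame's nearest face is 370 mm from the chair's −y face.

A is a chair. B is a picture frame. The picture frame is on the floor beside the chair on its −y side. The gap between the picture frame and the chair is 370 mm.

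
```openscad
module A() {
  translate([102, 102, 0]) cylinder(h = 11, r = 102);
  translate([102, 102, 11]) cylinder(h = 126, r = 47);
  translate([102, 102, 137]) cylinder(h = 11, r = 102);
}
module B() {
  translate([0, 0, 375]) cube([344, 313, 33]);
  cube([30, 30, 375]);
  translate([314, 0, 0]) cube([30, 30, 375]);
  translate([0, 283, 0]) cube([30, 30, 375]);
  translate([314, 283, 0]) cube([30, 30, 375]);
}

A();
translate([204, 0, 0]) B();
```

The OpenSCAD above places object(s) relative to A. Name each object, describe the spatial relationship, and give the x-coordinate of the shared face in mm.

The spool's +x face and the stool's −x face are both at x = 204 mm.

A is a spool. B is a stool. The stool is against the spool's +x side, with their −y faces flush. The x-coordinate of the shared face is 204 mm.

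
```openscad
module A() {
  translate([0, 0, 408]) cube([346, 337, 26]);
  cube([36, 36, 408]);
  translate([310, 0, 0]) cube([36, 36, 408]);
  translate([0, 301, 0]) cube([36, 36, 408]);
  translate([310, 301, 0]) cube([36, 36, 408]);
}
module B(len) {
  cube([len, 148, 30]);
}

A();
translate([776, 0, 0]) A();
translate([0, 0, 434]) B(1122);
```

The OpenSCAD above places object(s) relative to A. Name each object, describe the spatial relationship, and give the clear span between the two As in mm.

A is a stool. B is a beam. A beam spans the tops of two stools. The clear span between the two stools is 430 mm.

Second stool starts at x = 776; first ends at x = 346; clear span = 776 − 346 = 430 mm.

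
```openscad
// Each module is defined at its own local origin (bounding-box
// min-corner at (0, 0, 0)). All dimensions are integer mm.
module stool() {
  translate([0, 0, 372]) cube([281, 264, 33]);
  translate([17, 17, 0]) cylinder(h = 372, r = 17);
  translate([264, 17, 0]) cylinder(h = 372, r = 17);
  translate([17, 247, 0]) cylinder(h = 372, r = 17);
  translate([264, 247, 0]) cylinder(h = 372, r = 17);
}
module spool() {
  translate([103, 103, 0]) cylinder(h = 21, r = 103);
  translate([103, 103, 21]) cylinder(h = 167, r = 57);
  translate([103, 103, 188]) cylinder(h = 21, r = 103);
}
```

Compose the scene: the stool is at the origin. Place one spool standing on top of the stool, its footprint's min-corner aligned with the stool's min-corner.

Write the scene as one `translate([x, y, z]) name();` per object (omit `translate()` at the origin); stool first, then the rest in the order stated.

stool();
translate([0, 0, 405]) spool();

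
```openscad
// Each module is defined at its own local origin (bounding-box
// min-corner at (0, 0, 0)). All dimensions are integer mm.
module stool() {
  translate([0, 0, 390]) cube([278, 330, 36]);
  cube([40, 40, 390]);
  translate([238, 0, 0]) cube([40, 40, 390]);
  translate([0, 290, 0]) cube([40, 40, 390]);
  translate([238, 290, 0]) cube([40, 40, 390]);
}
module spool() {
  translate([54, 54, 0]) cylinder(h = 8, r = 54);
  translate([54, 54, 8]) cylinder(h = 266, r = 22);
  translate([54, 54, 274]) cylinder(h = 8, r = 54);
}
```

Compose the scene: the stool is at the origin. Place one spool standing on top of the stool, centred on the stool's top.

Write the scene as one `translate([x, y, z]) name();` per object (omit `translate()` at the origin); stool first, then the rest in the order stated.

stool();
translate([85, 111, 426]) spool();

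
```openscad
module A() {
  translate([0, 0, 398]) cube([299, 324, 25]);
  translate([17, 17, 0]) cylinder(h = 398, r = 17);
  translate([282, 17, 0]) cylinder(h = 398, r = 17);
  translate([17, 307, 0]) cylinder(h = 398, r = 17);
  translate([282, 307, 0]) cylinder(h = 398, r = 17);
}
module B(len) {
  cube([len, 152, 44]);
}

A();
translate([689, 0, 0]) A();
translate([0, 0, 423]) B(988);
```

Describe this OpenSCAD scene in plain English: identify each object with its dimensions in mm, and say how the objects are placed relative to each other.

A is a four-legged stool. The seat is 299×324 mm, 25 mm thick, top at z = 423 mm. It stands on four round legs, each 34 mm in diameter, from z = 0 to the seat underside, each leg's axis is inset half a diameter from the nearest pair of seat edges (so the leg's bounding box is flush with the corner).

B is a rectangular beam 988 mm long (x), 152 mm deep (y), 44 mm thick (z).

The beam spans the tops of two stools placed 390 mm apart, resting at z = 423 mm.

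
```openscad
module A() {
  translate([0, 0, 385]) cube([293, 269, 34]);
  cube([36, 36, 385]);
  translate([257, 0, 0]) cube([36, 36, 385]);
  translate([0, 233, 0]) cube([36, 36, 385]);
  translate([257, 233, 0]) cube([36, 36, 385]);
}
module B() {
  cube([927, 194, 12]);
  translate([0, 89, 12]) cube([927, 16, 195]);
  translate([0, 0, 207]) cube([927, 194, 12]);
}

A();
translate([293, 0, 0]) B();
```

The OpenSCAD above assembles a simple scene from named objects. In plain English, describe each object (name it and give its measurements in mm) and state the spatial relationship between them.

A is a four-legged stool. The seat is a 293×269×34 mm slab whose top surface is at z = 419 mm; four square legs, each 36×36 mm in cross-section, run from the floor (z = 0) to the underside of the seat, each flush with a corner of the seat.

B is an I-beam lying along x, 927 mm long. Overall section height 219 mm. Two flanges 194 mm wide (y) and 12 mm thick, one on the floor and one at the top; a web 16 mm thick runs between them, centred on the flange width.

The I-beam is against the stool's +x side, with their −y faces flush.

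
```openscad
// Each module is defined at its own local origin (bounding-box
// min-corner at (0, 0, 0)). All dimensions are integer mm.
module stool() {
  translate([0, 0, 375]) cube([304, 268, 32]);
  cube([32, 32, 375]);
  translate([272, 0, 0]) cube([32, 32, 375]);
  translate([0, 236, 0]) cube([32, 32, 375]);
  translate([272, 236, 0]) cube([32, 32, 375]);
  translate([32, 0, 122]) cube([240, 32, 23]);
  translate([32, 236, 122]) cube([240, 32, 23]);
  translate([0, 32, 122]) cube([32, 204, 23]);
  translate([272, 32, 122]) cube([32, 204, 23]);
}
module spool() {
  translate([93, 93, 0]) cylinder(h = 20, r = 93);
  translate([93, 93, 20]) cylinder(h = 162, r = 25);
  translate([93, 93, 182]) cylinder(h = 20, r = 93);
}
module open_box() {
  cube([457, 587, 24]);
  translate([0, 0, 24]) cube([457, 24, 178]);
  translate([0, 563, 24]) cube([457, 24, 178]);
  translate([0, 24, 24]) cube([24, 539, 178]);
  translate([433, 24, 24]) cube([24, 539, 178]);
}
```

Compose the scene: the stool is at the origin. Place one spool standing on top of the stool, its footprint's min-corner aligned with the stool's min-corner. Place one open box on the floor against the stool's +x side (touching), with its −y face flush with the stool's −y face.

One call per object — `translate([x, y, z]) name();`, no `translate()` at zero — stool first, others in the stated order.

stool();
translate([0, 0, 407]) spool();
translate([304, 0, 0]) open_box();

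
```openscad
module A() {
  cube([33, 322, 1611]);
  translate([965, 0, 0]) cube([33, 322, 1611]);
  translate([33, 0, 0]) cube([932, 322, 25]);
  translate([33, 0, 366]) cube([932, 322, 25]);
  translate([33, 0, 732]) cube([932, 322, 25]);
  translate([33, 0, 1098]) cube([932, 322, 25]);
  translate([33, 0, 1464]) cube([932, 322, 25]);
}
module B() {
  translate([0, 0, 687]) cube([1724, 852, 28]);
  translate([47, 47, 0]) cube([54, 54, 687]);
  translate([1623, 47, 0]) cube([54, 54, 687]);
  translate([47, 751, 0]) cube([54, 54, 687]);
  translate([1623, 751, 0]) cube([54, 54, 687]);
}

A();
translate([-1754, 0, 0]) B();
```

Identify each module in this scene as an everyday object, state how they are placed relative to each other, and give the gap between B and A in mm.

A is a bookshelf. B is a table. The table is on the floor beside the bookshelf on its −x side. The gap between the table and the bookshelf is 30 mm.

The table's nearest face is 30 mm from the bookshelf's −x face.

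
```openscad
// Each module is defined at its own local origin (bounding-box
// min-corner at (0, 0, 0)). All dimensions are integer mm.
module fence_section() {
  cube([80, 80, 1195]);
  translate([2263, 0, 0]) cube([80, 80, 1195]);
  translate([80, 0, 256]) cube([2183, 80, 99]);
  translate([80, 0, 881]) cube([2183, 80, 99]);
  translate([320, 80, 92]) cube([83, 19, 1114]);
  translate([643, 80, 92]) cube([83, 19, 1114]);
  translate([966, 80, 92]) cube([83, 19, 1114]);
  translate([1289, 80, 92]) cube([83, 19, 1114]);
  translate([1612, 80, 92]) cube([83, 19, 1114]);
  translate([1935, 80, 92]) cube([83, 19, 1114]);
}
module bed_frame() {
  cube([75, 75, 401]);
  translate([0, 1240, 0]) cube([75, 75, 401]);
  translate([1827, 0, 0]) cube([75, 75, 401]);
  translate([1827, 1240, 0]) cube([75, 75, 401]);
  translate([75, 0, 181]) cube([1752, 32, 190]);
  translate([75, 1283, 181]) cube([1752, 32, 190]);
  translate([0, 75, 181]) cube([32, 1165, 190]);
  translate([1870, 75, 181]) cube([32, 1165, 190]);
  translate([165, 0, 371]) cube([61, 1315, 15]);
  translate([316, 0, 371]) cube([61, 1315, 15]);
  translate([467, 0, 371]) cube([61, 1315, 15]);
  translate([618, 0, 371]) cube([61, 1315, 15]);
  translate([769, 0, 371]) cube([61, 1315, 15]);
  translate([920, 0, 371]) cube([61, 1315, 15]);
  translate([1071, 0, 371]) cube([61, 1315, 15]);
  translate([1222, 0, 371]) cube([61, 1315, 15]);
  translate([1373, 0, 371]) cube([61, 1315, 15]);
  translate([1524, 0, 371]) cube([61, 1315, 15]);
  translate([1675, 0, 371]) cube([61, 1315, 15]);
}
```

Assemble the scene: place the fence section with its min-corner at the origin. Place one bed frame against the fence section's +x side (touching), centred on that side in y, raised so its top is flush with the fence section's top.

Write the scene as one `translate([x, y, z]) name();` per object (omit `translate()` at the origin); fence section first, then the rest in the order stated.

fence_section();
translate([2343, -608, 805]) bed_frame();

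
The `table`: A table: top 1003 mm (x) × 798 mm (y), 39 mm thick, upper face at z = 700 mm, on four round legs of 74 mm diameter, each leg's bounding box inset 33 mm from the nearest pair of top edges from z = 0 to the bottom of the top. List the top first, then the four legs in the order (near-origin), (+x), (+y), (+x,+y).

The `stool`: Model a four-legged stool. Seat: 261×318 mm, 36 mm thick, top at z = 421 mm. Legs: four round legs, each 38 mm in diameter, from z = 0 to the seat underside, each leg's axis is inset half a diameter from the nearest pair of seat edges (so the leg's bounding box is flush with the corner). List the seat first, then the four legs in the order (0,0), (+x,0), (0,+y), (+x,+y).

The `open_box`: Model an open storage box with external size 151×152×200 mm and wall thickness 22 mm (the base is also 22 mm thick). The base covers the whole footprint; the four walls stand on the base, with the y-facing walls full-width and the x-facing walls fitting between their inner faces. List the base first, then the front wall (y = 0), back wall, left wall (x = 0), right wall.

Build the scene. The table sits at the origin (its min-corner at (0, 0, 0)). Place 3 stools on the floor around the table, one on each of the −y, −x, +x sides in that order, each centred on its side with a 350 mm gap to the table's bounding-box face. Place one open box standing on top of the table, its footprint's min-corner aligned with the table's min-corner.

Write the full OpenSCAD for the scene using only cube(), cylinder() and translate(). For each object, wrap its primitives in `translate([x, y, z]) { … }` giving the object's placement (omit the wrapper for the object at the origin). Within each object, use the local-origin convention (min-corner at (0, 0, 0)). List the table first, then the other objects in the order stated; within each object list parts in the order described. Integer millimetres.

translate([0, 0, 661]) cube([1003, 798, 39]);
translate([70, 70, 0]) cylinder(h = 661, r = 37);
translate([933, 70, 0]) cylinder(h = 661, r = 37);
translate([70, 728, 0]) cylinder(h = 661, r = 37);
translate([933, 728, 0]) cylinder(h = 661, r = 37);
translate([371, -668, 0]) {
  translate([0, 0, 385]) cube([261, 318, 36]);
  translate([19, 19, 0]) cylinder(h = 385, r = 19);
  translate([242, 19, 0]) cylinder(h = 385, r = 19);
  translate([19, 299, 0]) cylinder(h = 385, r = 19);
  translate([242, 299, 0]) cylinder(h = 385, r = 19);
}
translate([-611, 240, 0]) {
  translate([0, 0, 385]) cube([261, 318, 36]);
  translate([19, 19, 0]) cylinder(h = 385, r = 19);
  translate([242, 19, 0]) cylinder(h = 385, r = 19);
  translate([19, 299, 0]) cylinder(h = 385, r = 19);
  translate([242, 299, 0]) cylinder(h = 385, r = 19);
}
translate([1353, 240, 0]) {
  translate([0, 0, 385]) cube([261, 318, 36]);
  translate([19, 19, 0]) cylinder(h = 385, r = 19);
  translate([242, 19, 0]) cylinder(h = 385, r = 19);
  translate([19, 299, 0]) cylinder(h = 385, r = 19);
  translate([242, 299, 0]) cylinder(h = 385, r = 19);
}
translate([0, 0, 700]) {
  cube([151, 152, 22]);
  translate([0, 0, 22]) cube([151, 22, 178]);
  translate([0, 130, 22]) cube([151, 22, 178]);
  translate([0, 22, 22]) cube([22, 108, 178]);
  translate([129, 22, 22]) cube([22, 108, 178]);
}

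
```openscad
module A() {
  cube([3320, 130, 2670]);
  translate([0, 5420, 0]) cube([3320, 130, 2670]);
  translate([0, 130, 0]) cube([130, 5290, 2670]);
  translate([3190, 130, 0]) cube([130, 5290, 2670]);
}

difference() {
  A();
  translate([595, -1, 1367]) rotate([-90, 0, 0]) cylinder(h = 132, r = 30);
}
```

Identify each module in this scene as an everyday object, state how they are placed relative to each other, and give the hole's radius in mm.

A is a house frame. The house frame has a circular hole through its front wall. The hole's radius is 30 mm.

The subtracted cylinder has r = 30 mm.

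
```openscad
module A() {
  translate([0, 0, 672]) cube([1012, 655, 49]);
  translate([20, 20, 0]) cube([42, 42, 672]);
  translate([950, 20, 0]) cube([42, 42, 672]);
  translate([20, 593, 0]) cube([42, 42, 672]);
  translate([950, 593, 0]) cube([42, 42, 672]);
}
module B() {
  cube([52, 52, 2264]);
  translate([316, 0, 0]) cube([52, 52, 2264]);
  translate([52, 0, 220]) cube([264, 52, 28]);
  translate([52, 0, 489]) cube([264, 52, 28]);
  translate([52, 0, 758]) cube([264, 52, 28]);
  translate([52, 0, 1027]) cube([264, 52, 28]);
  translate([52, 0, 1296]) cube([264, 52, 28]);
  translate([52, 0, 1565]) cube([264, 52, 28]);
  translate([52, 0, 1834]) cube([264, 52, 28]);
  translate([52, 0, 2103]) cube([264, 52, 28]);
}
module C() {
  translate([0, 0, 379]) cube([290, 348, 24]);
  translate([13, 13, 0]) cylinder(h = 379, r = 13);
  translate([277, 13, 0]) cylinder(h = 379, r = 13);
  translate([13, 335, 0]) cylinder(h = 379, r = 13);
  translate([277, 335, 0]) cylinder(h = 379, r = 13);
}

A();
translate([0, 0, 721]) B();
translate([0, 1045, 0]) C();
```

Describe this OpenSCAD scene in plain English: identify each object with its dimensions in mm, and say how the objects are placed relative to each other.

A is a table: top 1012 mm (x) × 655 mm (y), 49 mm thick, upper face at z = 721 mm, on four 42×42 mm square legs, each inset 20 mm from the nearest pair of top edges, running from z = 0 to the bottom of the top.

B is a straight ladder. Two 52×52 mm vertical rails, 2264 mm tall, stand 368 mm apart (outside-to-outside) with their front faces coplanar on the −y side. 8 rungs, each 52 mm deep and 28 mm tall, span between the inner faces of the rails, front faces flush with the rails. The lowest rung's underside is at z = 220 mm and rungs are spaced 269 mm apart (underside to underside).

C is a four-legged stool. The seat is 290×348 mm, 24 mm thick, top at z = 403 mm. It stands on four round legs, each 26 mm in diameter, from z = 0 to the seat underside, each leg's axis is inset half a diameter from the nearest pair of seat edges (so the leg's bounding box is flush with the corner).

The ladder is on top of the table. The stool is on the floor beside the table on its +y side.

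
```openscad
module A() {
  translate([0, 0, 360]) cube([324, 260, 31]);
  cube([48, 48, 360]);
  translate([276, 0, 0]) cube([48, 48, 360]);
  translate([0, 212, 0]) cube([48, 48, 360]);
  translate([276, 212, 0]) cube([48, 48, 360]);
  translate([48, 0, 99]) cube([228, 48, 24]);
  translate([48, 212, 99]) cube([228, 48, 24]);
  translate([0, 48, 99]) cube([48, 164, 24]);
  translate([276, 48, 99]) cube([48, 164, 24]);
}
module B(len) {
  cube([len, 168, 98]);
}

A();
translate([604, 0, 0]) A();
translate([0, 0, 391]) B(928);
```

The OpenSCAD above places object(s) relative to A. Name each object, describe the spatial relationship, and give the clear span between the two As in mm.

A is a stool. B is a beam. A beam spans the tops of two stools. The clear span between the two stools is 280 mm.

Second stool starts at x = 604; first ends at x = 324; clear span = 604 − 324 = 280 mm.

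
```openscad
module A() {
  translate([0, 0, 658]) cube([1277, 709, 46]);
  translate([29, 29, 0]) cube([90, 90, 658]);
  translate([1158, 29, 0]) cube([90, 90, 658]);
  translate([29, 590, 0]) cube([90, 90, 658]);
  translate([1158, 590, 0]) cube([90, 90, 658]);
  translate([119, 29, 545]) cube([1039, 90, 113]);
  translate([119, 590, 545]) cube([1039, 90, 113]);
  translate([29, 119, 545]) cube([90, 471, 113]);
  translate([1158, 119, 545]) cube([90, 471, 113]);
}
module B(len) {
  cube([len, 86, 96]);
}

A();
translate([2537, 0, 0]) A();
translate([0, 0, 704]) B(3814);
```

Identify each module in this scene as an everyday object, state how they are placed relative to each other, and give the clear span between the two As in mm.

Second table starts at x = 2537; first ends at x = 1277; clear span = 2537 − 1277 = 1260 mm.

A is a table. B is a beam. A beam spans the tops of two tables. The clear span between the two tables is 1260 mm.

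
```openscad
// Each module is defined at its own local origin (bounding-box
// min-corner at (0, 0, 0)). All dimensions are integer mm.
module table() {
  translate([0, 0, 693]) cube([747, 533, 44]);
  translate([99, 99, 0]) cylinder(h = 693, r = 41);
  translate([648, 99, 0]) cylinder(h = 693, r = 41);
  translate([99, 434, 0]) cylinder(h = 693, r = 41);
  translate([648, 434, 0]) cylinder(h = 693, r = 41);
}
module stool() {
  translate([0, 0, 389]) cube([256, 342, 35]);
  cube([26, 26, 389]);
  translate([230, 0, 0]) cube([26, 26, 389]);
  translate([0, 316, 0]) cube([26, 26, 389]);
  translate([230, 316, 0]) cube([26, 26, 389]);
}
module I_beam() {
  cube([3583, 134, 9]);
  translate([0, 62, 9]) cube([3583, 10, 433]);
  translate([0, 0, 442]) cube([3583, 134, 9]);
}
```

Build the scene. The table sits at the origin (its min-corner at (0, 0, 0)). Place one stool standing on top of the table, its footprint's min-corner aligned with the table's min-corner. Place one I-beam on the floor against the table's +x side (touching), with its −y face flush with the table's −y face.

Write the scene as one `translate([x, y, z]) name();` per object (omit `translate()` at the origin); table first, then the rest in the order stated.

table();
translate([0, 0, 737]) stool();
translate([747, 0, 0]) I_beam();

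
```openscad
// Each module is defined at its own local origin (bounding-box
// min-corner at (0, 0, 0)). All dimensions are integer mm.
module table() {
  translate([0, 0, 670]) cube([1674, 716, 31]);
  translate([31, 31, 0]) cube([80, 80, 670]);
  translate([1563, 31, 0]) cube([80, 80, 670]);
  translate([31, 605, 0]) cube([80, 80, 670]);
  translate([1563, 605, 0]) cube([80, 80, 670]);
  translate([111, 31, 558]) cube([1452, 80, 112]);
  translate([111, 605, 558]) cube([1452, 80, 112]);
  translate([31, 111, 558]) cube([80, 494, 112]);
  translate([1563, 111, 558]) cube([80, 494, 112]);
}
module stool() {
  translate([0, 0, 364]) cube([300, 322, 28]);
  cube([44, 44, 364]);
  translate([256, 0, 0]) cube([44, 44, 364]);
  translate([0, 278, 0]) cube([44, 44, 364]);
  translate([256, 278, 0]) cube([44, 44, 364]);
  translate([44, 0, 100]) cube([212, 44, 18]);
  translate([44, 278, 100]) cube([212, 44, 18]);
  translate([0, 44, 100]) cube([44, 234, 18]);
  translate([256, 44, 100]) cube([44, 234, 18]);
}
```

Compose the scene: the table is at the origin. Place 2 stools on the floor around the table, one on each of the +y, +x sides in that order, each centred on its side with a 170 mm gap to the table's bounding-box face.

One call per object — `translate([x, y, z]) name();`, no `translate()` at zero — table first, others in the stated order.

table();
translate([687, 886, 0]) stool();
translate([1844, 197, 0]) stool();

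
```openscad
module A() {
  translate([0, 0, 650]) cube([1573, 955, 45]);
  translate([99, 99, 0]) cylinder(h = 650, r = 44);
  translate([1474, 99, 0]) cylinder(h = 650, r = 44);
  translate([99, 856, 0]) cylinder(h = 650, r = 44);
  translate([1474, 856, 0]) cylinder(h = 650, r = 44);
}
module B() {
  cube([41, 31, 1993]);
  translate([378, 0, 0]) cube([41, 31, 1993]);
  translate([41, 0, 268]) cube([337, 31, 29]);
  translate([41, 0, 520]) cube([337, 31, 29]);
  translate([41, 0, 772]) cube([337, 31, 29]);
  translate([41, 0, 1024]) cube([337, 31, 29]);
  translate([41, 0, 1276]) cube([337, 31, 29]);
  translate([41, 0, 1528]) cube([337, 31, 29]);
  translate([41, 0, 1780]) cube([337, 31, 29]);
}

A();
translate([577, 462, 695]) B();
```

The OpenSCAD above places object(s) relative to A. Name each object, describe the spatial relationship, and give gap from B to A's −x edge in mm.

A is a table. B is a ladder. The ladder is on top of the table, centred. The gap from the ladder to the table's −x edge is 577 mm.

The ladder's min-x is at 577; the table's min-x is 0; gap = 577 mm.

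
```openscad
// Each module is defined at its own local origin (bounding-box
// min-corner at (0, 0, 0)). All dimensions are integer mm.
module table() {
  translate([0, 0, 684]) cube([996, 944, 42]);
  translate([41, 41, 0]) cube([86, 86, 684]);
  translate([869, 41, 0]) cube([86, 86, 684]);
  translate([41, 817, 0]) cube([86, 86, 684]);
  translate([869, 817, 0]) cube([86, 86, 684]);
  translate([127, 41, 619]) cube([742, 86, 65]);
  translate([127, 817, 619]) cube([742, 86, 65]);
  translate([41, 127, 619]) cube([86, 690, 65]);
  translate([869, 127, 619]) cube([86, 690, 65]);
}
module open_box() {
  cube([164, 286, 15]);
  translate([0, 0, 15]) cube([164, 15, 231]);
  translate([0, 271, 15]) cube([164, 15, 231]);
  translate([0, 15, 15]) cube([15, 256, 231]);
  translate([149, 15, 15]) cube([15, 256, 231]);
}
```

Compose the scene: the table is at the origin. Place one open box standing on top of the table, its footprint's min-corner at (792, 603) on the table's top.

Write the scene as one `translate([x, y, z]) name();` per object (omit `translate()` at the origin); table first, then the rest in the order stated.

table();
translate([792, 603, 726]) open_box();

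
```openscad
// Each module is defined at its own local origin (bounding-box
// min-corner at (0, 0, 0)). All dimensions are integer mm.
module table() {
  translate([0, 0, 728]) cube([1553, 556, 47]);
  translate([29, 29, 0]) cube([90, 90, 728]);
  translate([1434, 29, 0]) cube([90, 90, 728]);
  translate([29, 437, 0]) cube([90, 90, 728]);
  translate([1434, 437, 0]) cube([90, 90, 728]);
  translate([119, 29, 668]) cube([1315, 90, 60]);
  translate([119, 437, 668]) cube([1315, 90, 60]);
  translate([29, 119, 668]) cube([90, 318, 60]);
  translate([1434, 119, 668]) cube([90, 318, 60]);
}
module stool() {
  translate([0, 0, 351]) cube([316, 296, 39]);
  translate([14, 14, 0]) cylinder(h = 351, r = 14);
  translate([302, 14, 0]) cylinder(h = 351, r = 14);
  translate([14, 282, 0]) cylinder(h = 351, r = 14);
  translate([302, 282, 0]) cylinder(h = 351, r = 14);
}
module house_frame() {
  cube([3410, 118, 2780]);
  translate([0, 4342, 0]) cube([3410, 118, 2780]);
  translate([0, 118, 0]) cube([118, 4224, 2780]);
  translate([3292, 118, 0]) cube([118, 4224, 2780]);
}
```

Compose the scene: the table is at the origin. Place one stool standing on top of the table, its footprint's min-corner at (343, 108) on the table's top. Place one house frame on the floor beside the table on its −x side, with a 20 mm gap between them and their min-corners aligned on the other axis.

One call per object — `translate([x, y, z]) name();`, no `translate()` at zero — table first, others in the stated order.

table();
translate([343, 108, 775]) stool();
translate([-3430, 0, 0]) house_frame();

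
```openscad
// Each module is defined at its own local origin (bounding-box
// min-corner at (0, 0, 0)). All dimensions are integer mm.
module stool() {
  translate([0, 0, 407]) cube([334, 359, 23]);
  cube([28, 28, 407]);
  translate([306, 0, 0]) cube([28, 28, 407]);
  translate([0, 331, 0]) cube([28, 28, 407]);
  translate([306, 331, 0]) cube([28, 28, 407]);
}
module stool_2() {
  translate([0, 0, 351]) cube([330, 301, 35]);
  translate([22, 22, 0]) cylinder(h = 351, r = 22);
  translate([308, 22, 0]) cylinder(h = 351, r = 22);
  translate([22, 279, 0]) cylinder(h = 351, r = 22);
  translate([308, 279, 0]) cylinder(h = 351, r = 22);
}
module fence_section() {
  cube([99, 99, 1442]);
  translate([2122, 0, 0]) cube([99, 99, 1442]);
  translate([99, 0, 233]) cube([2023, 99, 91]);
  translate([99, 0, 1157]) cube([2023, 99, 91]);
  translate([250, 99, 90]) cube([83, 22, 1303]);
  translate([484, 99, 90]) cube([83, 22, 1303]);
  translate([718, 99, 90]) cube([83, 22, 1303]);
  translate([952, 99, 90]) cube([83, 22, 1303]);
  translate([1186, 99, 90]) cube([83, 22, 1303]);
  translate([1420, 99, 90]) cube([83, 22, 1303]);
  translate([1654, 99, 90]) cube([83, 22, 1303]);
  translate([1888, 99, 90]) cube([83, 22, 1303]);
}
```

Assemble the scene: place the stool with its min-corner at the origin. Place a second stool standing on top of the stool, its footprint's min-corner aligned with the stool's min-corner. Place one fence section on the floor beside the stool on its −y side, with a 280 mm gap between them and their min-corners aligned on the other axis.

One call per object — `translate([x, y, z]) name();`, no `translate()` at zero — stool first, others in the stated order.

stool();
translate([0, 0, 430]) stool_2();
translate([0, -401, 0]) fence_section();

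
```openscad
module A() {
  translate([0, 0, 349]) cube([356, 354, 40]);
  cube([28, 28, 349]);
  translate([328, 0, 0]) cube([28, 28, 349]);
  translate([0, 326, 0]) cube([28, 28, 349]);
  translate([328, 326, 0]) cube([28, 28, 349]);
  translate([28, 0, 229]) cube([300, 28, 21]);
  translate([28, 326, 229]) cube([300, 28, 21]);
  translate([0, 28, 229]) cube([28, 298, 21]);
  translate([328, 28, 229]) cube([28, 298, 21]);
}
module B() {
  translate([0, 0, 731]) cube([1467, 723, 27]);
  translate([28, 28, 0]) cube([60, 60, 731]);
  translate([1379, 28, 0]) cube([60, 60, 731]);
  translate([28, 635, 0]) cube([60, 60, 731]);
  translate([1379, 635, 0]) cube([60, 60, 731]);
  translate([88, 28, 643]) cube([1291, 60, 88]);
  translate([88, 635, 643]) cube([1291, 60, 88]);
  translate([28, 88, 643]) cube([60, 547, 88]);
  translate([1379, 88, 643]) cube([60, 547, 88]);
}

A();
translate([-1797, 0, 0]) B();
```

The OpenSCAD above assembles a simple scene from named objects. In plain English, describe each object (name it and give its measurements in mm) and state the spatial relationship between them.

A is a four-legged stool. The seat is 356×354 mm, 40 mm thick, top at z = 389 mm. It stands on four square legs, each 28×28 mm in cross-section, from z = 0 to the seat underside, each flush with a corner of the seat. Four stretchers, 28 mm wide and 21 mm tall, connect adjacent legs with their undersides at z = 229 mm, each running between the inner faces of the legs it joins and aligned with the legs' outer faces on the other axis.

B is a table with a 1467×723 mm rectangular top, 27 mm thick, top surface at z = 758 mm, supported by four 60×60 mm square legs, each inset 28 mm from the nearest pair of top edges, running from the floor. Four apron rails, 60 mm thick and 88 mm tall, run between adjacent legs with their top edges flush with the underside of the top and their outer faces flush with the legs' outer faces.

The table is on the floor beside the stool on its −x side.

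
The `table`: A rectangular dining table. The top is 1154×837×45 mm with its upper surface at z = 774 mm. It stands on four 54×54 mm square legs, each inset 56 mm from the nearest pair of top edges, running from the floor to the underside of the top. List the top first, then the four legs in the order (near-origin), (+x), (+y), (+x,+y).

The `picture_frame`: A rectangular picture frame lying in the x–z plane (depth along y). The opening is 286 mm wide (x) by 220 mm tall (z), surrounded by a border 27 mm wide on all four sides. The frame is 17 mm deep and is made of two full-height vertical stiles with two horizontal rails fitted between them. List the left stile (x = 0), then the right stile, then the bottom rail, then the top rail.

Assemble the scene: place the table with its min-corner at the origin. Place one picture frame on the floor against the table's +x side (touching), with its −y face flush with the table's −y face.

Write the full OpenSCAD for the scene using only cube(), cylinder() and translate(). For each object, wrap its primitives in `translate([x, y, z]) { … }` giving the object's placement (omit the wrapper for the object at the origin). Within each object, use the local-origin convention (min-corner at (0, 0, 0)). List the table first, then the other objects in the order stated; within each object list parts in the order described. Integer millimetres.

translate([0, 0, 729]) cube([1154, 837, 45]);
translate([56, 56, 0]) cube([54, 54, 729]);
translate([1044, 56, 0]) cube([54, 54, 729]);
translate([56, 727, 0]) cube([54, 54, 729]);
translate([1044, 727, 0]) cube([54, 54, 729]);
translate([1154, 0, 0]) {
  cube([27, 17, 274]);
  translate([313, 0, 0]) cube([27, 17, 274]);
  translate([27, 0, 0]) cube([286, 17, 27]);
  translate([27, 0, 247]) cube([286, 17, 27]);
}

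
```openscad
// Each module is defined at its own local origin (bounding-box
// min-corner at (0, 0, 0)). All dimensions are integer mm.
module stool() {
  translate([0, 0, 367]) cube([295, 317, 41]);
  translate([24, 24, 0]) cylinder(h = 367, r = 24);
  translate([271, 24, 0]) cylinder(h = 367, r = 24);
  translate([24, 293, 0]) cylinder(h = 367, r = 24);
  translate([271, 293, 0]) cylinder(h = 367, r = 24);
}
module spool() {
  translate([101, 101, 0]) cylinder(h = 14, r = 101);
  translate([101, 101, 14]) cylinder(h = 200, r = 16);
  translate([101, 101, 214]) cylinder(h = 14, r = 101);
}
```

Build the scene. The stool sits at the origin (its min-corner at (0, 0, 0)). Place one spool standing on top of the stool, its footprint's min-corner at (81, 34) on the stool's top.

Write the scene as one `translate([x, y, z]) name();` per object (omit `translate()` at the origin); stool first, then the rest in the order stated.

stool();
translate([81, 34, 408]) spool();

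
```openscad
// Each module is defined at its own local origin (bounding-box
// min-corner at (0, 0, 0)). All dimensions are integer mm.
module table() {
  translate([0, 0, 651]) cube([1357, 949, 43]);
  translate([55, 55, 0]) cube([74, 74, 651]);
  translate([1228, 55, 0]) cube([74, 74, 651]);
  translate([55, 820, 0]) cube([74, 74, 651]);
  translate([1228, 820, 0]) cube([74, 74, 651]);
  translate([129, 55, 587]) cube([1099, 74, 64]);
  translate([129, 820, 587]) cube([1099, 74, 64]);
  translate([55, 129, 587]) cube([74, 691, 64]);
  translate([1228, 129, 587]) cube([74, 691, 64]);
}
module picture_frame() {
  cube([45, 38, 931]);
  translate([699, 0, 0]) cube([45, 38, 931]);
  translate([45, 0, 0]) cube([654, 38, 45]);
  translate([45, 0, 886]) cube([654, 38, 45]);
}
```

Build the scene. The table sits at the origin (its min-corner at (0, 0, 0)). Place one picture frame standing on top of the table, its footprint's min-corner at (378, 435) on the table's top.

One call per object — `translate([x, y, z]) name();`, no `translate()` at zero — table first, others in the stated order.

table();
translate([378, 435, 694]) picture_frame();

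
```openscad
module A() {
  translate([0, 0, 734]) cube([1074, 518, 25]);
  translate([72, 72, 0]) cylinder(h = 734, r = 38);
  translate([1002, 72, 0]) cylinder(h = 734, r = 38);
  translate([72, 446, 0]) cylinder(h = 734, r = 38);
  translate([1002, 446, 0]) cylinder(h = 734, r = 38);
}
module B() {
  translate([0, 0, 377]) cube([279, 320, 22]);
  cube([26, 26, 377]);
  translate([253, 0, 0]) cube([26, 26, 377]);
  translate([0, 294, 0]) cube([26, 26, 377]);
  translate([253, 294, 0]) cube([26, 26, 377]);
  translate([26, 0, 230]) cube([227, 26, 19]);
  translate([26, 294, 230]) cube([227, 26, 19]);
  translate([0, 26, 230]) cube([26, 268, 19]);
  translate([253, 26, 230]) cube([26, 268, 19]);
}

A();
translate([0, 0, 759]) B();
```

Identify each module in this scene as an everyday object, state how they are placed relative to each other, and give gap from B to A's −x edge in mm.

A is a table. B is a stool. The stool is on top of the table. The gap from the stool to the table's −x edge is 0 mm.

The stool's min-x is at 0; the table's min-x is 0; gap = 0 mm.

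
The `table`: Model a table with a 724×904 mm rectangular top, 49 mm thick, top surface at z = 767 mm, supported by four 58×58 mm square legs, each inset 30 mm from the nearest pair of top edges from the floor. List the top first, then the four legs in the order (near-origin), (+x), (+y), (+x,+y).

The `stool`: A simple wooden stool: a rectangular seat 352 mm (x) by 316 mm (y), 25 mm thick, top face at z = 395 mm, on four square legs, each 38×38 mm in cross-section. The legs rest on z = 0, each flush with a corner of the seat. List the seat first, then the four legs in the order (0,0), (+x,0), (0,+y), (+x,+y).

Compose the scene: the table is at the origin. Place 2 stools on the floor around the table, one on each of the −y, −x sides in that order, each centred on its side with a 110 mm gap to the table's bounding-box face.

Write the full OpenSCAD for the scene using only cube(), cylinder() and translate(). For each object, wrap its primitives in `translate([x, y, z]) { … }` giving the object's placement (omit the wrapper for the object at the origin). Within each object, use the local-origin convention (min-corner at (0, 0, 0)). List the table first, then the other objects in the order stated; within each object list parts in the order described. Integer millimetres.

translate([0, 0, 718]) cube([724, 904, 49]);
translate([30, 30, 0]) cube([58, 58, 718]);
translate([636, 30, 0]) cube([58, 58, 718]);
translate([30, 816, 0]) cube([58, 58, 718]);
translate([636, 816, 0]) cube([58, 58, 718]);
translate([186, -426, 0]) {
  translate([0, 0, 370]) cube([352, 316, 25]);
  cube([38, 38, 370]);
  translate([314, 0, 0]) cube([38, 38, 370]);
  translate([0, 278, 0]) cube([38, 38, 370]);
  translate([314, 278, 0]) cube([38, 38, 370]);
}
translate([-462, 294, 0]) {
  translate([0, 0, 370]) cube([352, 316, 25]);
  cube([38, 38, 370]);
  translate([314, 0, 0]) cube([38, 38, 370]);
  translate([0, 278, 0]) cube([38, 38, 370]);
  translate([314, 278, 0]) cube([38, 38, 370]);
}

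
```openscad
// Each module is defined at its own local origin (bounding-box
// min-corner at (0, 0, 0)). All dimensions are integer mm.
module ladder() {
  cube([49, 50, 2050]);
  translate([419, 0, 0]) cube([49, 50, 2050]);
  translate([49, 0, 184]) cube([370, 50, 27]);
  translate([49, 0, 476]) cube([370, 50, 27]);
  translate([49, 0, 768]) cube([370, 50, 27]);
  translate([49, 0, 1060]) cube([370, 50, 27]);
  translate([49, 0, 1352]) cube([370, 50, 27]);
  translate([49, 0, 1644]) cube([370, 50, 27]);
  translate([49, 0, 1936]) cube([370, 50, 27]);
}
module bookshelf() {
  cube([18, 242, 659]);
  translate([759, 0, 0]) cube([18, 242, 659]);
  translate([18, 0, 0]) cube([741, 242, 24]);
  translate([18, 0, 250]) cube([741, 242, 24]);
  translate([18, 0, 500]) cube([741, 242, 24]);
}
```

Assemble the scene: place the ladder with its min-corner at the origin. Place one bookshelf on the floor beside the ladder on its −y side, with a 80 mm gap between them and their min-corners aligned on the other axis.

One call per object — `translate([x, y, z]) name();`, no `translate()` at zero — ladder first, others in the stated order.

ladder();
translate([0, -322, 0]) bookshelf();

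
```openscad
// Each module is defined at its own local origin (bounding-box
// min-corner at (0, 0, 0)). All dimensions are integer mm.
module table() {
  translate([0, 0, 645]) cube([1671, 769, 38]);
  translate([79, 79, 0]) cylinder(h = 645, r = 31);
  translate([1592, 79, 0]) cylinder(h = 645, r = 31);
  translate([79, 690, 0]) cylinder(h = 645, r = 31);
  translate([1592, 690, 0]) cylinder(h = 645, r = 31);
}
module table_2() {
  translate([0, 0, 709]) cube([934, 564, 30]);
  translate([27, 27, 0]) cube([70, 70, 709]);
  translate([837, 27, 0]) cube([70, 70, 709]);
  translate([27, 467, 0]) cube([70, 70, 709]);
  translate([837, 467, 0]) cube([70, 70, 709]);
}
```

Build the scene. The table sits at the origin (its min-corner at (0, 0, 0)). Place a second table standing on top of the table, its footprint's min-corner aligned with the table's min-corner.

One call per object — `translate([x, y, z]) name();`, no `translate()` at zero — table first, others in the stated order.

table();
translate([0, 0, 683]) table_2();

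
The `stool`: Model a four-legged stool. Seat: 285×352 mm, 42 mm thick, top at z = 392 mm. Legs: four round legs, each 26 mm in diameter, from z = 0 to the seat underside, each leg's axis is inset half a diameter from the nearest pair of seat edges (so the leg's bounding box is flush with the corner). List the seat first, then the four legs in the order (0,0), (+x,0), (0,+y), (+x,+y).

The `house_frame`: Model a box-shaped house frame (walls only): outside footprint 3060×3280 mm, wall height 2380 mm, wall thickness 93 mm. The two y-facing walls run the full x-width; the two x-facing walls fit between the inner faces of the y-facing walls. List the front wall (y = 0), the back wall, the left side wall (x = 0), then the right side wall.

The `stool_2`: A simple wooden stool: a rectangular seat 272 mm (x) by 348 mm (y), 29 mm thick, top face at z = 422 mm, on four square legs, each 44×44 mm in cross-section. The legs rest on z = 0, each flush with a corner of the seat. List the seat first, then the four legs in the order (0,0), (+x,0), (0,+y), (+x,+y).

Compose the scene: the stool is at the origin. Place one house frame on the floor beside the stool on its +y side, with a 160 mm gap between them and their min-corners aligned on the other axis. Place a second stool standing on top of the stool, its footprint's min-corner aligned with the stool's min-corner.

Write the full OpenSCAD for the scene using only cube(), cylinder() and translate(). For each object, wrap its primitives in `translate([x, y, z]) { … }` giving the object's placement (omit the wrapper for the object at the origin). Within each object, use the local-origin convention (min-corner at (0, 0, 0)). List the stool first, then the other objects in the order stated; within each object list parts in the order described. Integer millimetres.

translate([0, 0, 350]) cube([285, 352, 42]);
translate([13, 13, 0]) cylinder(h = 350, r = 13);
translate([272, 13, 0]) cylinder(h = 350, r = 13);
translate([13, 339, 0]) cylinder(h = 350, r = 13);
translate([272, 339, 0]) cylinder(h = 350, r = 13);
translate([0, 512, 0]) {
  cube([3060, 93, 2380]);
  translate([0, 3187, 0]) cube([3060, 93, 2380]);
  translate([0, 93, 0]) cube([93, 3094, 2380]);
  translate([2967, 93, 0]) cube([93, 3094, 2380]);
}
translate([0, 0, 392]) {
  translate([0, 0, 393]) cube([272, 348, 29]);
  cube([44, 44, 393]);
  translate([228, 0, 0]) cube([44, 44, 393]);
  translate([0, 304, 0]) cube([44, 44, 393]);
  translate([228, 304, 0]) cube([44, 44, 393]);
}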